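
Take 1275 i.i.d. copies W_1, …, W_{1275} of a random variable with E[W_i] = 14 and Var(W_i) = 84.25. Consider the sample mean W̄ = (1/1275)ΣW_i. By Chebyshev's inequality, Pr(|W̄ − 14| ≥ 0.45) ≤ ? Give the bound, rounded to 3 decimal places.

0.326

Var(W̄) = Var(W_i)/n = 84.25/1275 = 0.066078.
Chebyshev: Pr(|W̄ − 14| ≥ 0.45) ≤ Var(W̄)/(0.45)² = 84.25/(1275·0.45²) = 0.3263.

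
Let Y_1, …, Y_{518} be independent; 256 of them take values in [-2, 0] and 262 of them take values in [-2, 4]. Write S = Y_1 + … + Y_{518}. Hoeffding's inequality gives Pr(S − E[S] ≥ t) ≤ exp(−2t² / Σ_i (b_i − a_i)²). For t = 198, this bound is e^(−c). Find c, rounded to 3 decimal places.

Σ(b_i − a_i)² = 256·2² + 262·6² = 10456.
c = 2t² / 10456 = 2·198² / 10456 = 7.4989.

7.499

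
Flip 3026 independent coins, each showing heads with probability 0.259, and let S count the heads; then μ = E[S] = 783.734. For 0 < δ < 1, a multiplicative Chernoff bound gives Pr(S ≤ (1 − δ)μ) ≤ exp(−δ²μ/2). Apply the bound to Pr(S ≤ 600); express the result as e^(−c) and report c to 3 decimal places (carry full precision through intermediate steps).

Write 600 = (1 − δ)μ, so δ = 1 − 600/783.734 = 0.2344341…
Then the exponent is δ²μ/2 = (μ − 600)²/(2μ) = 21.536760.

21.537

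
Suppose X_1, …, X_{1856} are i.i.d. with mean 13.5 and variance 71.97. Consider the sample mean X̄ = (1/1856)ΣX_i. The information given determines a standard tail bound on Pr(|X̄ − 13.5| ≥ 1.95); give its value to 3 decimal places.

0.010

With mean and variance of each term known, Chebyshev's inequality bounds the deviation of the sum (or sample mean).
Var(X̄) = Var(X_i)/n = 71.97/1856 = 0.038777.
Chebyshev: Pr(|X̄ − 13.5| ≥ 1.95) ≤ Var(X̄)/(1.95)² = 71.97/(1856·1.95²) = 0.0102.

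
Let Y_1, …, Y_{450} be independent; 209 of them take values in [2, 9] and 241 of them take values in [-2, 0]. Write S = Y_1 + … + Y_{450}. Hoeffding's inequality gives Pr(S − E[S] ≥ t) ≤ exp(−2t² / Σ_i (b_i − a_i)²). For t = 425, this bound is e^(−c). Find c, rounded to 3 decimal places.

32.240

Σ(b_i − a_i)² = 209·7² + 241·2² = 11205.
c = 2t² / 11205 = 2·425² / 11205 = 32.2401.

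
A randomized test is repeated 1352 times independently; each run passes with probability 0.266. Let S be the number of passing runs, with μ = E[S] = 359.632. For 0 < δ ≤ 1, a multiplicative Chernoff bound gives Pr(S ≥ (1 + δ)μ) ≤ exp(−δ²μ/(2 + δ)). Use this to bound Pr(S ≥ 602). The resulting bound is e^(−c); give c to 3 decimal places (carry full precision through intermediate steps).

61.086

Write 602 = (1 + δ)μ, so δ = 602/359.632 − 1 = 0.6739334…
Then the exponent is δ²μ/(2 + δ) = (602 − μ)² / (μ·(2 + δ)) = 61.085995.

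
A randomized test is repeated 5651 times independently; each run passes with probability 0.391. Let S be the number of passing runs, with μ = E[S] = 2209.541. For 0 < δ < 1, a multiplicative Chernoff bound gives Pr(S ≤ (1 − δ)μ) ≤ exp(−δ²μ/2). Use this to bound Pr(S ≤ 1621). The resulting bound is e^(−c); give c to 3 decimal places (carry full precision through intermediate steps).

Write 1621 = (1 − δ)μ, so δ = 1 − 1621/2209.541 = 0.2663635…
Then the exponent is δ²μ/2 = (μ − 1621)²/(2μ) = 78.382910.

78.383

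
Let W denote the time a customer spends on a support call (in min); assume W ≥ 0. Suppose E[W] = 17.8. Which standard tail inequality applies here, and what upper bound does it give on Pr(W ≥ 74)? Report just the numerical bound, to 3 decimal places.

0.241

Only the mean of a non-negative variable is known, so Markov's inequality is the applicable tail bound.
Markov's inequality: for a non-negative random variable, Pr(W ≥ a) ≤ E[W]/a.
Here E[W] = 17.8 and a = 74, so the bound is 17.8/74 = 0.2405.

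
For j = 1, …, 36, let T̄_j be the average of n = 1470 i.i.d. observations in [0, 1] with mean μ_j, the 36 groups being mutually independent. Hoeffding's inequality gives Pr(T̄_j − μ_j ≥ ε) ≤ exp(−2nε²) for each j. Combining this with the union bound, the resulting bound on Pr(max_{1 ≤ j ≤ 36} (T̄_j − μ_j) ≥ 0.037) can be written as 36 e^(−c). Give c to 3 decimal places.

4.025

Union bound over the 36 events: Pr(max_{1 ≤ j ≤ 36} (T̄_j − μ_j) ≥ 0.037) ≤ 36·exp(−2nε²) = 36 exp(−2·1470·0.037²).
So c = 2·1470·0.037² = 4.0249.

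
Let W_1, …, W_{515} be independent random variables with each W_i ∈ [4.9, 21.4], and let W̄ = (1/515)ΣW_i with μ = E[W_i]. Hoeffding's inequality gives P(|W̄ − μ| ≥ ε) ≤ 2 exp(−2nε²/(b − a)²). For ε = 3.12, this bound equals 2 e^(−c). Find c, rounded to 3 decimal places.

36.828

c = 2nε²/(b − a)² = 2·515·3.12² / 16.5² = 36.8280.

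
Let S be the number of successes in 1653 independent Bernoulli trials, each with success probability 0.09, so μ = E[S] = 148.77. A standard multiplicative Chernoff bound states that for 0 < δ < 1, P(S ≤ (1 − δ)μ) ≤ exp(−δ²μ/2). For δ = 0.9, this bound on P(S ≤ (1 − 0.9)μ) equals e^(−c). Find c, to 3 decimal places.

c = δ²μ/2 = 0.9²·148.77/2 = 60.2518.

60.252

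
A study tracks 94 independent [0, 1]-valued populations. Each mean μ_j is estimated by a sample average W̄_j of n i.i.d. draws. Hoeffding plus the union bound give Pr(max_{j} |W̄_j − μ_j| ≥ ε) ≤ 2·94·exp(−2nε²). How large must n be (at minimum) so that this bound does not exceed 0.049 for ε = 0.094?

467

Need 2·94·exp(−2nε²) ≤ 0.049, i.e. exp(−2nε²) ≤ 0.049/188.
So 2nε² ≥ ln(188/0.049) = 8.252377.
Hence n ≥ 8.252377/(2·0.094²) = 466.975.
The smallest integer n is 467.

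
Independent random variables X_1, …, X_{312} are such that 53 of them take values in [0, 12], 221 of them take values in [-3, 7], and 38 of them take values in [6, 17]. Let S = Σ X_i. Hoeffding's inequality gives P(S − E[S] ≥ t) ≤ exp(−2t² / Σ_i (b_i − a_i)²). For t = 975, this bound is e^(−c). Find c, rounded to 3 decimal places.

Σ(b_i − a_i)² = 53·12² + 221·10² + 38·11² = 34330.
c = 2t² / 34330 = 2·975² / 34330 = 55.3816.

55.382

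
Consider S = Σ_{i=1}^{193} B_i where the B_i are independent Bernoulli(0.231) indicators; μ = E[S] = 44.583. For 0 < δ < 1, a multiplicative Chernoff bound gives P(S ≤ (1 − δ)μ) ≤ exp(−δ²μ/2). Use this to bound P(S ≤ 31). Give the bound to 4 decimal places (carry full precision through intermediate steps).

Write 31 = (1 − δ)μ, so δ = 1 − 31/44.583 = 0.3046677…
Then the exponent is δ²μ/2 = (μ − 31)²/(2μ) = 2.069151.
Bound = exp(−2.069151) = 0.12629.

0.1263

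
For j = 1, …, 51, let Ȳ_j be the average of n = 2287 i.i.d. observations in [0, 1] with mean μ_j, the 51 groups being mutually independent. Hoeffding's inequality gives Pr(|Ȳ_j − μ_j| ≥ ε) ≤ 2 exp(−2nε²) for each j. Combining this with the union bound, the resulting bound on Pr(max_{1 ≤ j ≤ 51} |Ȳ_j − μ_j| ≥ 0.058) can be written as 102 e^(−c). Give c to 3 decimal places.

15.387

Union bound over the 51 events: Pr(max_{1 ≤ j ≤ 51} |Ȳ_j − μ_j| ≥ 0.058) ≤ 51·2·exp(−2nε²) = 102 exp(−2·2287·0.058²).
So c = 2·2287·0.058² = 15.3869.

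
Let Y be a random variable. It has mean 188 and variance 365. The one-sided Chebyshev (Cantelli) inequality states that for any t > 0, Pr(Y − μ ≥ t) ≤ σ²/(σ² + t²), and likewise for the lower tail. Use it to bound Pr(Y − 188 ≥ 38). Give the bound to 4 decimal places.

0.2018

Here σ² = 365 and t = 38, so σ² + t² = 1809.
Cantelli's bound: 365/1809 = 0.2018.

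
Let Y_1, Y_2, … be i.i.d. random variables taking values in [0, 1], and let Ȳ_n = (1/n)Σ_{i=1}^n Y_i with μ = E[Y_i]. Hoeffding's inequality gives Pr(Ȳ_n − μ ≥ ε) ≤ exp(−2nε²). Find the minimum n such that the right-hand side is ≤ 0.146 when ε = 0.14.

50

Require exp(−2nε²) ≤ 0.146, i.e. 2nε² ≥ ln(1/0.146) = 1.924149.
So n ≥ 1.924149 / (2·0.14²) = 49.085.
The smallest integer n is 50.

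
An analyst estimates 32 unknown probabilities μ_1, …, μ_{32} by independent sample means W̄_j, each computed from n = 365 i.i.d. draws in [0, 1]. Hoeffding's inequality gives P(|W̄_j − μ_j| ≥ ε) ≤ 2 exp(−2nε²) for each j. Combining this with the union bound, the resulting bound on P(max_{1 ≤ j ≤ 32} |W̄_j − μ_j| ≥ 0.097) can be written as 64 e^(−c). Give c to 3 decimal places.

6.869

Union bound over the 32 events: P(max_{1 ≤ j ≤ 32} |W̄_j − μ_j| ≥ 0.097) ≤ 32·2·exp(−2nε²) = 64 exp(−2·365·0.097²).
So c = 2·365·0.097² = 6.8686.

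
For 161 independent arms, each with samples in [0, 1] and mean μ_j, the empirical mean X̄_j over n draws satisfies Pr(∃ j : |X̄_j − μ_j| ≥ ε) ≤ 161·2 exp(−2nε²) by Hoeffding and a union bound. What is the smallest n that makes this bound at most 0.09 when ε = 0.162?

Need 2·161·exp(−2nε²) ≤ 0.09, i.e. exp(−2nε²) ≤ 0.09/322.
So 2nε² ≥ ln(322/0.09) = 8.182497.
Hence n ≥ 8.182497/(2·0.162²) = 155.893.
The smallest integer n is 156.

156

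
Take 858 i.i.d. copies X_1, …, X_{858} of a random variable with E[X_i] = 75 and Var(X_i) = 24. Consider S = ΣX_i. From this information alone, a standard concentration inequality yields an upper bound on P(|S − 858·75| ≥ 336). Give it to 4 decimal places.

With mean and variance of each term known, Chebyshev's inequality bounds the deviation of the sum (or sample mean).
Var(S) = n·Var(X_i) = 858·24 = 20592.
Chebyshev: P(|S − 858·75| ≥ 336) ≤ Var(S)/336² = 20592/112896 = 0.1824.

0.1824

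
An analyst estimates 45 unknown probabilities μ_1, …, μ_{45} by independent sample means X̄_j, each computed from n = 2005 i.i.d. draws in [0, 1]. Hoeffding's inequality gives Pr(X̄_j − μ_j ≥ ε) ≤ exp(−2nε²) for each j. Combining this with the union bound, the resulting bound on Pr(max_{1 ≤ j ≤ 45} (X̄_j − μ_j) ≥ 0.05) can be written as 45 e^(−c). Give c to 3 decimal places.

Union bound over the 45 events: Pr(max_{1 ≤ j ≤ 45} (X̄_j − μ_j) ≥ 0.05) ≤ 45·exp(−2nε²) = 45 exp(−2·2005·0.05²).
So c = 2·2005·0.05² = 10.0250.

10.025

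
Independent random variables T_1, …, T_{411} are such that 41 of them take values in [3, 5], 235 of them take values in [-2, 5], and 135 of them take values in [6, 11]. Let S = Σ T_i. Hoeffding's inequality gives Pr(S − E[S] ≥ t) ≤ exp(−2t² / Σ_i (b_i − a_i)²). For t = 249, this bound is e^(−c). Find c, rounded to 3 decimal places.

Σ(b_i − a_i)² = 41·2² + 235·7² + 135·5² = 15054.
c = 2t² / 15054 = 2·249² / 15054 = 8.2371.

8.237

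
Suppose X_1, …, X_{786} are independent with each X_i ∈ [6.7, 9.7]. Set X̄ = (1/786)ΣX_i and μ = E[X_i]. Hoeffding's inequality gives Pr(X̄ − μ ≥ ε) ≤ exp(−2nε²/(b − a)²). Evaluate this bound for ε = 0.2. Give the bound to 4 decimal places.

0.0009

Exponent: 2nε²/(b − a)² = 2·786·0.2² / 3² = 6.98667.
Bound = exp(−6.98667) = 0.00092.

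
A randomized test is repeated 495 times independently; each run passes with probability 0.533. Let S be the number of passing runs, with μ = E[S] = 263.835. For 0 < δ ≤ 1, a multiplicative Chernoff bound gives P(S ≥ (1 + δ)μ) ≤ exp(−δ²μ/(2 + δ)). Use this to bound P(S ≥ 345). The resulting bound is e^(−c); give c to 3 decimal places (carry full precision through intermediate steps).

10.820

Write 345 = (1 + δ)μ, so δ = 345/263.835 − 1 = 0.3076355…
Then the exponent is δ²μ/(2 + δ) = (345 − μ)² / (μ·(2 + δ)) = 10.820267.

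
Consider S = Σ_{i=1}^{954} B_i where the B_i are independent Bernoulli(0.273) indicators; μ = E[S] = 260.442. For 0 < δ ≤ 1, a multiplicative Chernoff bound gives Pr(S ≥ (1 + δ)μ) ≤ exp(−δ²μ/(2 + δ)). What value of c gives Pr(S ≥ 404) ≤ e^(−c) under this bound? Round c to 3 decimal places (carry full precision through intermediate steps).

31.017

Write 404 = (1 + δ)μ, so δ = 404/260.442 − 1 = 0.5512091…
Then the exponent is δ²μ/(2 + δ) = (404 − μ)² / (μ·(2 + δ)) = 31.016852.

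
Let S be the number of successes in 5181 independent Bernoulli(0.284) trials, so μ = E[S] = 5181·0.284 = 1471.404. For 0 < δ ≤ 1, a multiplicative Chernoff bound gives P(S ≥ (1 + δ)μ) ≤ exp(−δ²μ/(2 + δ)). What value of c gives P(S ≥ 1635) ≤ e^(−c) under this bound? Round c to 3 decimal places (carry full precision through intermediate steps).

8.616

Write 1635 = (1 + δ)μ, so δ = 1635/1471.404 − 1 = 0.1111836…
Then the exponent is δ²μ/(2 + δ) = (1635 − μ)² / (μ·(2 + δ)) = 8.615638.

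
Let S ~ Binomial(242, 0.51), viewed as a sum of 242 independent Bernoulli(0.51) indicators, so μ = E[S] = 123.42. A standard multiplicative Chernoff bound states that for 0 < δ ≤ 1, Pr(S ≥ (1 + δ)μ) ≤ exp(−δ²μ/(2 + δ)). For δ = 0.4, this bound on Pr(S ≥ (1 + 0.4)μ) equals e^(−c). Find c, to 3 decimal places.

8.228

c = δ²μ/(2 + δ) = 0.4²·123.42/(2 + 0.4) = 8.2280.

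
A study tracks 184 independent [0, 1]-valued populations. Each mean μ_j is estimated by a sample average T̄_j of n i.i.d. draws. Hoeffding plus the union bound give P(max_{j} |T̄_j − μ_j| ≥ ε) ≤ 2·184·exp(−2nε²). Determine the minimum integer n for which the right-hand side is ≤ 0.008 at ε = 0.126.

Need 2·184·exp(−2nε²) ≤ 0.008, i.e. exp(−2nε²) ≤ 0.008/368.
So 2nε² ≥ ln(368/0.008) = 10.736397.
Hence n ≥ 10.736397/(2·0.126²) = 338.133.
The smallest integer n is 339.

339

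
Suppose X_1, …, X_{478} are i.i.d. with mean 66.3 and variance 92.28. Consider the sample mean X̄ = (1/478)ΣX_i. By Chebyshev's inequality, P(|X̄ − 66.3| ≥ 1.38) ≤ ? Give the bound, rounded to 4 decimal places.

Var(X̄) = Var(X_i)/n = 92.28/478 = 0.19305.
Chebyshev: P(|X̄ − 66.3| ≥ 1.38) ≤ Var(X̄)/(1.38)² = 92.28/(478·1.38²) = 0.1014.

0.1014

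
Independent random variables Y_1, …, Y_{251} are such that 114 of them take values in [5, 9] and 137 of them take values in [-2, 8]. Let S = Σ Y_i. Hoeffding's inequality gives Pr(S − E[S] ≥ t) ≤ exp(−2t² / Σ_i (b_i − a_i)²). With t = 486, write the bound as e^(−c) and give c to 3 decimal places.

Σ(b_i − a_i)² = 114·4² + 137·10² = 15524.
c = 2t² / 15524 = 2·486² / 15524 = 30.4298.

30.430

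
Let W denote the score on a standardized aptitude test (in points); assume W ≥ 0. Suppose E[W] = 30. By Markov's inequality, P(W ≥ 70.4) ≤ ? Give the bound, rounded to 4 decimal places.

Markov's inequality: for a non-negative random variable, P(W ≥ a) ≤ E[W]/a.
Here E[W] = 30 and a = 70.4, so the bound is 30/70.4 = 0.4261.

0.4261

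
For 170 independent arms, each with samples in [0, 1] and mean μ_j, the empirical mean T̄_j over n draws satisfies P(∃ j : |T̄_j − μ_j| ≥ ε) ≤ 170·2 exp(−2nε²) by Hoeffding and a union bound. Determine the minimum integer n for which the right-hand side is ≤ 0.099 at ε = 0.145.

Need 2·170·exp(−2nε²) ≤ 0.099, i.e. exp(−2nε²) ≤ 0.099/340.
So 2nε² ≥ ln(340/0.099) = 8.141581.
Hence n ≥ 8.141581/(2·0.145²) = 193.617.
The smallest integer n is 194.

194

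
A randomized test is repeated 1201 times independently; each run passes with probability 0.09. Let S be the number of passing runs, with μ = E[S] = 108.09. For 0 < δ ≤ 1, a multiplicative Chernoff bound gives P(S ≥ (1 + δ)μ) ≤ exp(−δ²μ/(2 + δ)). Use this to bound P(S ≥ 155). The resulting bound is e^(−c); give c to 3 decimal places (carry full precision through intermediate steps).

8.364

Write 155 = (1 + δ)μ, so δ = 155/108.09 − 1 = 0.4339902…
Then the exponent is δ²μ/(2 + δ) = (155 − μ)² / (μ·(2 + δ)) = 8.364241.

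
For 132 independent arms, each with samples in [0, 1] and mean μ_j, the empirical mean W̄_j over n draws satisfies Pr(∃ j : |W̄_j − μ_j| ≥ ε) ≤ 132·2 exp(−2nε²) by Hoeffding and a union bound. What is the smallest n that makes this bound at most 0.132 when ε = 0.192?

Need 2·132·exp(−2nε²) ≤ 0.132, i.e. exp(−2nε²) ≤ 0.132/264.
So 2nε² ≥ ln(264/0.132) = 7.600902.
Hence n ≥ 7.600902/(2·0.192²) = 103.094.
The smallest integer n is 104.

104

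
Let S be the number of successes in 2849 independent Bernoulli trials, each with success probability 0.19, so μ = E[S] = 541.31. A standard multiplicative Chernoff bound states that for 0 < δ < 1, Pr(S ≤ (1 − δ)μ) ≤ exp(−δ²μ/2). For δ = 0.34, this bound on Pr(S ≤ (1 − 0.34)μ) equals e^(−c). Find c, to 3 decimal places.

c = δ²μ/2 = 0.34²·541.31/2 = 31.2877.

31.288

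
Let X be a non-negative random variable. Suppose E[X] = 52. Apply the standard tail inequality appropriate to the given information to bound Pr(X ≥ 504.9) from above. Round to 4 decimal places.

Only the mean of a non-negative variable is known, so Markov's inequality is the applicable tail bound.
Markov's inequality: for a non-negative random variable, Pr(X ≥ a) ≤ E[X]/a.
Here E[X] = 52 and a = 504.9, so the bound is 52/504.9 = 0.1030.

0.1030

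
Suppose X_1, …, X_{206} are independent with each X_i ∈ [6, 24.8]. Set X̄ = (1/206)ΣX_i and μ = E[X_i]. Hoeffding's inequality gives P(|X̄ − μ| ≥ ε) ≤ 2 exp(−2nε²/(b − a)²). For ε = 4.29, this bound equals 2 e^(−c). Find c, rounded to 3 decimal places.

c = 2nε²/(b − a)² = 2·206·4.29² / 18.8² = 21.4534.

21.453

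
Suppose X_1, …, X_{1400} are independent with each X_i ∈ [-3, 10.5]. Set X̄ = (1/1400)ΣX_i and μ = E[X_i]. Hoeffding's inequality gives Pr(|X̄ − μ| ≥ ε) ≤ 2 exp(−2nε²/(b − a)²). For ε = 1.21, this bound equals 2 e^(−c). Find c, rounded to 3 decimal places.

c = 2nε²/(b − a)² = 2·1400·1.21² / 13.5² = 22.4937.

22.494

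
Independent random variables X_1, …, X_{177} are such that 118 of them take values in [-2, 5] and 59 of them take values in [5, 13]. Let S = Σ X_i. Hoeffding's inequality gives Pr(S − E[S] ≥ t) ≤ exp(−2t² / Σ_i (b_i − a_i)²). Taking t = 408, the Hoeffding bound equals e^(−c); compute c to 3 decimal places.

Σ(b_i − a_i)² = 118·7² + 59·8² = 9558.
c = 2t² / 9558 = 2·408² / 9558 = 34.8324.

34.832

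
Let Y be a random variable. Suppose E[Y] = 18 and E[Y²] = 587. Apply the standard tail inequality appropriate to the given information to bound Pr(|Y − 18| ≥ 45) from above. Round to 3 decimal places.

The first two moments determine the variance, so Chebyshev's inequality is the sharpest standard bound available.
Var(Y) = E[Y²] − (E[Y])² = 587 − 324 = 263.
Chebyshev's inequality: Pr(|Y − μ| ≥ t) ≤ Var(Y)/t² = 263/2025 = 0.1299.

0.130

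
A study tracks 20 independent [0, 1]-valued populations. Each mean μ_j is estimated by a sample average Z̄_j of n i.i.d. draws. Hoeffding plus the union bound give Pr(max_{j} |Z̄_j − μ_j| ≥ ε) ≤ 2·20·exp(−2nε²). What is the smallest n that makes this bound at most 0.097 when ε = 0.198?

Need 2·20·exp(−2nε²) ≤ 0.097, i.e. exp(−2nε²) ≤ 0.097/40.
So 2nε² ≥ ln(40/0.097) = 6.021924.
Hence n ≥ 6.021924/(2·0.198²) = 76.802.
The smallest integer n is 77.

77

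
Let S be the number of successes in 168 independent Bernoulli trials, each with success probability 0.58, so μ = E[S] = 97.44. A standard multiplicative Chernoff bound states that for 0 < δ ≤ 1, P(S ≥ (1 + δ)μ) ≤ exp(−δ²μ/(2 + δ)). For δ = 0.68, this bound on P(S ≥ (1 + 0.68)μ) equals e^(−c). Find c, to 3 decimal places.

c = δ²μ/(2 + δ) = 0.68²·97.44/(2 + 0.68) = 16.8120.

16.812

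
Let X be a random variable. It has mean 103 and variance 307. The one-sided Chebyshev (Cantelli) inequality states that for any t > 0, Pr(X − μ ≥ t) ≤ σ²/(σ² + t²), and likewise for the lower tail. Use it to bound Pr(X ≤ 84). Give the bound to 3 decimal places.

0.460

Here σ² = 307 and t = 19, so σ² + t² = 668.
Cantelli's bound: 307/668 = 0.4596.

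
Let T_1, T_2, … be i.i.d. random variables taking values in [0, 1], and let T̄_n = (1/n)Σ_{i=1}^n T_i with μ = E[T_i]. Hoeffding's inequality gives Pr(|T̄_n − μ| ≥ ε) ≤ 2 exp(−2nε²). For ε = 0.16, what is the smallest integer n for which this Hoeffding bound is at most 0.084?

Require 2·exp(−2nε²) ≤ 0.084, i.e. 2nε² ≥ ln(2/0.084) = 3.170086.
So n ≥ 3.170086 / (2·0.16²) = 61.916.
The smallest integer n is 62.

62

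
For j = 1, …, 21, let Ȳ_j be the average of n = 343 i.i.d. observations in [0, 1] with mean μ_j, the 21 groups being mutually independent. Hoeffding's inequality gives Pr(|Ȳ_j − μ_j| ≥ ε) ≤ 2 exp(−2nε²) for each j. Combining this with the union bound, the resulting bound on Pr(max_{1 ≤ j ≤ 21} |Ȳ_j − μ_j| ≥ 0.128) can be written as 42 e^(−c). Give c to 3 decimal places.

11.239

Union bound over the 21 events: Pr(max_{1 ≤ j ≤ 21} |Ȳ_j − μ_j| ≥ 0.128) ≤ 21·2·exp(−2nε²) = 42 exp(−2·343·0.128²).
So c = 2·343·0.128² = 11.2394.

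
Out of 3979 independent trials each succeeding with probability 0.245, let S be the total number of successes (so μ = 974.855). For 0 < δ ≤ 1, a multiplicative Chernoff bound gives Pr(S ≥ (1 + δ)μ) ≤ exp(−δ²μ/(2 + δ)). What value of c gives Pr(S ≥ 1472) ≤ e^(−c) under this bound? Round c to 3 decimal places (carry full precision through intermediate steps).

Write 1472 = (1 + δ)μ, so δ = 1472/974.855 − 1 = 0.5099681…
Then the exponent is δ²μ/(2 + δ) = (1472 − μ)² / (μ·(2 + δ)) = 101.008499.

101.008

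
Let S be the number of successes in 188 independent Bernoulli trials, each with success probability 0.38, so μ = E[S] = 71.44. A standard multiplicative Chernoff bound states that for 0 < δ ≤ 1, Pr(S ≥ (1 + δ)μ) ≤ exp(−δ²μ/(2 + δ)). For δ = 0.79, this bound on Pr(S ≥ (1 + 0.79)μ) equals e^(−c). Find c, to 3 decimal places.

15.981

c = δ²μ/(2 + δ) = 0.79²·71.44/(2 + 0.79) = 15.9805.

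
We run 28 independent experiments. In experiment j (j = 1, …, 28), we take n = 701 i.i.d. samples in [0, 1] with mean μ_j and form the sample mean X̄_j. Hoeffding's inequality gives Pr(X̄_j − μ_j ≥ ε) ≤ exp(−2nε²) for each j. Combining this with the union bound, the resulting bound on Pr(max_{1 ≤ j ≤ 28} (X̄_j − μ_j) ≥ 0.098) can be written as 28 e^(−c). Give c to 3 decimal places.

13.465

Union bound over the 28 events: Pr(max_{1 ≤ j ≤ 28} (X̄_j − μ_j) ≥ 0.098) ≤ 28·exp(−2nε²) = 28 exp(−2·701·0.098²).
So c = 2·701·0.098² = 13.4648.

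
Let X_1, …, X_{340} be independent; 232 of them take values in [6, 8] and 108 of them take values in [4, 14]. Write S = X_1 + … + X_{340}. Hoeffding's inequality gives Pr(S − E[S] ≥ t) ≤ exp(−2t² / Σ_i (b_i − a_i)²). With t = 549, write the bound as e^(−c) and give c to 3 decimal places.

Σ(b_i − a_i)² = 232·2² + 108·10² = 11728.
c = 2t² / 11728 = 2·549² / 11728 = 51.3985.

51.399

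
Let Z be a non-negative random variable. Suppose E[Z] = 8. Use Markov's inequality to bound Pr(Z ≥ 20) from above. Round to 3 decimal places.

Markov's inequality: for a non-negative random variable, Pr(Z ≥ a) ≤ E[Z]/a.
Here E[Z] = 8 and a = 20, so the bound is 8/20 = 0.4000.

0.400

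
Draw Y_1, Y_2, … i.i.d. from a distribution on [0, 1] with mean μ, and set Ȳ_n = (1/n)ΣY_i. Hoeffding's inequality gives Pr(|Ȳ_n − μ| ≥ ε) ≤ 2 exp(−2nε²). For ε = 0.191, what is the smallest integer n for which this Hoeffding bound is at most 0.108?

Require 2·exp(−2nε²) ≤ 0.108, i.e. 2nε² ≥ ln(2/0.108) = 2.918771.
So n ≥ 2.918771 / (2·0.191²) = 40.004.
The smallest integer n is 41.

41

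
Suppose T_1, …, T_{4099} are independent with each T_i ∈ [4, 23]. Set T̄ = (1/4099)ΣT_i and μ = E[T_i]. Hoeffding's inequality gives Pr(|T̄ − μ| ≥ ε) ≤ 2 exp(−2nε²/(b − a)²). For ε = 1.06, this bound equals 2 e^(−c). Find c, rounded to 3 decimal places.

25.516

c = 2nε²/(b − a)² = 2·4099·1.06² / 19² = 25.5160.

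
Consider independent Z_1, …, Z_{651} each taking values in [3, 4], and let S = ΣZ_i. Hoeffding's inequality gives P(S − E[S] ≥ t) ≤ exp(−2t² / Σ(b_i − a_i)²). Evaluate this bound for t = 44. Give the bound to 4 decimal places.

Σ(b_i − a_i)² = 651·(1)² = 651.
Exponent = 2·44²/651 = 5.9478.
Bound = exp(−5.9478) = 0.00261.

0.0026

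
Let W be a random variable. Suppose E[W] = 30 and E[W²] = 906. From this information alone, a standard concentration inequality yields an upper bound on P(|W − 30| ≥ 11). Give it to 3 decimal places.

0.050

The first two moments determine the variance, so Chebyshev's inequality is the sharpest standard bound available.
Var(W) = E[W²] − (E[W])² = 906 − 900 = 6.
Chebyshev's inequality: P(|W − μ| ≥ t) ≤ Var(W)/t² = 6/121 = 0.0496.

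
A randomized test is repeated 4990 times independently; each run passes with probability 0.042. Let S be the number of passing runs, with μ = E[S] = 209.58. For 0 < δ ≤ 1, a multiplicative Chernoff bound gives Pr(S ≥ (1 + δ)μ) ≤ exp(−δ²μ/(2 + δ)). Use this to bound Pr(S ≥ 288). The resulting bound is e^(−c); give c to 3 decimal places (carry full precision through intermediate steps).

12.359

Write 288 = (1 + δ)μ, so δ = 288/209.58 − 1 = 0.3741769…
Then the exponent is δ²μ/(2 + δ) = (288 − μ)² / (μ·(2 + δ)) = 12.359211.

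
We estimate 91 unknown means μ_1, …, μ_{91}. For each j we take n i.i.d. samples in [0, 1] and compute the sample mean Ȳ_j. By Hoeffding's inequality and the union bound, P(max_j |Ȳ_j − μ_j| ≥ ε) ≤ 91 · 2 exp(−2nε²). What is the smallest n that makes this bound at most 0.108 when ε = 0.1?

Need 2·91·exp(−2nε²) ≤ 0.108, i.e. exp(−2nε²) ≤ 0.108/182.
So 2nε² ≥ ln(182/0.108) = 7.429631.
Hence n ≥ 7.429631/(2·0.1²) = 371.482.
The smallest integer n is 372.

372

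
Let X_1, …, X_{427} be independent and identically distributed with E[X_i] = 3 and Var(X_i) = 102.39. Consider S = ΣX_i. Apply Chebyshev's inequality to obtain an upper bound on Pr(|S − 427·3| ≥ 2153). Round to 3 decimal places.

0.009

Var(S) = n·Var(X_i) = 427·102.39 = 43720.53.
Chebyshev: Pr(|S − 427·3| ≥ 2153) ≤ Var(S)/2153² = 43720.53/4635409 = 0.0094.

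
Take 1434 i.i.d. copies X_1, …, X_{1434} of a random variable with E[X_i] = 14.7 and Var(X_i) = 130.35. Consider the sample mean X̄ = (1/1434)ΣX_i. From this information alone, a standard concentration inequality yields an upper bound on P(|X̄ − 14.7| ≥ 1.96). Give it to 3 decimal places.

0.024

With mean and variance of each term known, Chebyshev's inequality bounds the deviation of the sum (or sample mean).
Var(X̄) = Var(X_i)/n = 130.35/1434 = 0.0909.
Chebyshev: P(|X̄ − 14.7| ≥ 1.96) ≤ Var(X̄)/(1.96)² = 130.35/(1434·1.96²) = 0.0237.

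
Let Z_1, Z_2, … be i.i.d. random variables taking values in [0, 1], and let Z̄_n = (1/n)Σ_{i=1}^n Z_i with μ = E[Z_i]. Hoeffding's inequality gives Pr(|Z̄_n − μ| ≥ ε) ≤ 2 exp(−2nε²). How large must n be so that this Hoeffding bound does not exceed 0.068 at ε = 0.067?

Require 2·exp(−2nε²) ≤ 0.068, i.e. 2nε² ≥ ln(2/0.068) = 3.381395.
So n ≥ 3.381395 / (2·0.067²) = 376.631.
The smallest integer n is 377.

377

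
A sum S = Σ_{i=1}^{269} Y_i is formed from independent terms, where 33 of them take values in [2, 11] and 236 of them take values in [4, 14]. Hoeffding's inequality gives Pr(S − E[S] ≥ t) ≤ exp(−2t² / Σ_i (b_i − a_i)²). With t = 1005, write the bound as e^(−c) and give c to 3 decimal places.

Σ(b_i − a_i)² = 33·9² + 236·10² = 26273.
c = 2t² / 26273 = 2·1005² / 26273 = 76.8869.

76.887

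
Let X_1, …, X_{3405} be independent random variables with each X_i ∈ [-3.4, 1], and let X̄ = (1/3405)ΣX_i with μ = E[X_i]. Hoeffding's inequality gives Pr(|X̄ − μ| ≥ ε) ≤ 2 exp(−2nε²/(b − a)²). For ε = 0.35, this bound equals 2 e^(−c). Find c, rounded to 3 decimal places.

43.090

c = 2nε²/(b − a)² = 2·3405·0.35² / 4.4² = 43.0901.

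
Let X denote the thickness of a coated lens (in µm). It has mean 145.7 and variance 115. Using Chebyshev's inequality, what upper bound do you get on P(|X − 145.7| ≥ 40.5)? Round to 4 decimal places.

0.0701

Chebyshev: P(|X − μ| ≥ t) ≤ Var(X)/t².
Bound = 115 / 1640.25 = 0.0701.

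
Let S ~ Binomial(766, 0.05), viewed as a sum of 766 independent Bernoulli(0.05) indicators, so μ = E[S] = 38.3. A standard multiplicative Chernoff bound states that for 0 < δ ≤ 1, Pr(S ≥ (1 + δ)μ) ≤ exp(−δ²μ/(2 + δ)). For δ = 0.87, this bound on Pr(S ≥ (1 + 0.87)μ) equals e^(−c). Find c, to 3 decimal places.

c = δ²μ/(2 + δ) = 0.87²·38.3/(2 + 0.87) = 10.1008.

10.101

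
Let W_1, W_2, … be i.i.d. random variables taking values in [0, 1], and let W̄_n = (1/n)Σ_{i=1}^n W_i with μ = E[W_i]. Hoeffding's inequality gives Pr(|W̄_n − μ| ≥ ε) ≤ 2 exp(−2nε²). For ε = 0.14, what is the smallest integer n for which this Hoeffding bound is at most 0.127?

Require 2·exp(−2nε²) ≤ 0.127, i.e. 2nε² ≥ ln(2/0.127) = 2.756715.
So n ≥ 2.756715 / (2·0.14²) = 70.324.
The smallest integer n is 71.

71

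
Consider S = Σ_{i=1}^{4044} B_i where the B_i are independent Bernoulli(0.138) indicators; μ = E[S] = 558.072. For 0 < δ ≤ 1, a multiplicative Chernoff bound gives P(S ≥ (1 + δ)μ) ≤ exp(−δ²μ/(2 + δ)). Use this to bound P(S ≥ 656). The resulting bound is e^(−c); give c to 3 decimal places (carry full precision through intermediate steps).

7.899

Write 656 = (1 + δ)μ, so δ = 656/558.072 − 1 = 0.1754756…
Then the exponent is δ²μ/(2 + δ) = (656 − μ)² / (μ·(2 + δ)) = 7.898949.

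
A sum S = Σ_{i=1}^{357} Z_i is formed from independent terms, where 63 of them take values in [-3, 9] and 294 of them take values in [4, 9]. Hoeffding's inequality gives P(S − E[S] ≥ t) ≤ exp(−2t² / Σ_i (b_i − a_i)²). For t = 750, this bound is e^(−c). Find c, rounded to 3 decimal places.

Σ(b_i − a_i)² = 63·12² + 294·5² = 16422.
c = 2t² / 16422 = 2·750² / 16422 = 68.5057.

68.506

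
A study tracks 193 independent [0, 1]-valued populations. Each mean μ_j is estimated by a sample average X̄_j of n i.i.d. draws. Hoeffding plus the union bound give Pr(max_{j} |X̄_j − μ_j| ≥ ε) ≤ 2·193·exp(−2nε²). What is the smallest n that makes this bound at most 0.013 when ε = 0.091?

622

Need 2·193·exp(−2nε²) ≤ 0.013, i.e. exp(−2nε²) ≤ 0.013/386.
So 2nε² ≥ ln(386/0.013) = 10.298643.
Hence n ≥ 10.298643/(2·0.091²) = 621.824.
The smallest integer n is 622.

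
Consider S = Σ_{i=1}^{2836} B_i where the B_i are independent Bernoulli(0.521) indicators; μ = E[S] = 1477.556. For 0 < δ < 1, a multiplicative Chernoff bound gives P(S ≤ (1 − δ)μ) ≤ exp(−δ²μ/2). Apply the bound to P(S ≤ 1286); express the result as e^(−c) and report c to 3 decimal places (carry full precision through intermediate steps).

12.417

Write 1286 = (1 − δ)μ, so δ = 1 − 1286/1477.556 = 0.1296438…
Then the exponent is δ²μ/2 = (μ − 1286)²/(2μ) = 12.417026.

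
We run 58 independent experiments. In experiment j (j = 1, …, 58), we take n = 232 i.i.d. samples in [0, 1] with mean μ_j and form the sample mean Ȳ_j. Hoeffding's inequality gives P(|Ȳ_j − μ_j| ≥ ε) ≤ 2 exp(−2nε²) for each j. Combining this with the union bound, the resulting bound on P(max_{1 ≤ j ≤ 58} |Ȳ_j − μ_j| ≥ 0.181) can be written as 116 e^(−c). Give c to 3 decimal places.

Union bound over the 58 events: P(max_{1 ≤ j ≤ 58} |Ȳ_j − μ_j| ≥ 0.181) ≤ 58·2·exp(−2nε²) = 116 exp(−2·232·0.181²).
So c = 2·232·0.181² = 15.2011.

15.201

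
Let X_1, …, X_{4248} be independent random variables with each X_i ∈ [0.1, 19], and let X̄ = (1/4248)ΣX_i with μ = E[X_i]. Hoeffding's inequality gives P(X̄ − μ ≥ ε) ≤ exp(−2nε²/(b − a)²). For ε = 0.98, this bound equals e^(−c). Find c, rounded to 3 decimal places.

c = 2nε²/(b − a)² = 2·4248·0.98² / 18.9² = 22.8425.

22.842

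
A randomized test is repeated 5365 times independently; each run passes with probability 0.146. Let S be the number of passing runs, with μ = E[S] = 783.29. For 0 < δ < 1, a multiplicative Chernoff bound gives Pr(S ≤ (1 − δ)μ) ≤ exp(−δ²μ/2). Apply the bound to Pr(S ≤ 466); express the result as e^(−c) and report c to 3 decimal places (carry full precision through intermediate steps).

64.263

Write 466 = (1 − δ)μ, so δ = 1 − 466/783.29 = 0.4050735…
Then the exponent is δ²μ/2 = (μ − 466)²/(2μ) = 64.262881.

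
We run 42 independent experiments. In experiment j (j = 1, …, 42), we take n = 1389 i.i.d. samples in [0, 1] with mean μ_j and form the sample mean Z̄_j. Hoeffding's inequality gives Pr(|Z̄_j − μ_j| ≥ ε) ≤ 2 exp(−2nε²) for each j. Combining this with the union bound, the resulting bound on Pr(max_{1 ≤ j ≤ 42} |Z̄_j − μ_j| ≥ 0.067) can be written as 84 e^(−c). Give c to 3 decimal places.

12.470

Union bound over the 42 events: Pr(max_{1 ≤ j ≤ 42} |Z̄_j − μ_j| ≥ 0.067) ≤ 42·2·exp(−2nε²) = 84 exp(−2·1389·0.067²).
So c = 2·1389·0.067² = 12.4704.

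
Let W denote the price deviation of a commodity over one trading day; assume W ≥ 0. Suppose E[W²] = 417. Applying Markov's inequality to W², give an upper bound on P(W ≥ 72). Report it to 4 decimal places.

Since W ≥ 0, the event {W ≥ 72} is the same as {W² ≥ 5184}.
Markov's inequality applied to W² gives P(W² ≥ 5184) ≤ E[W²]/5184 = 417/5184 = 0.0804.

0.0804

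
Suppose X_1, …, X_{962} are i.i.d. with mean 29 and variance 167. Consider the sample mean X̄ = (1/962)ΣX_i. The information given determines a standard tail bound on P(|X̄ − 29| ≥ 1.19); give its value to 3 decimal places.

0.123

With mean and variance of each term known, Chebyshev's inequality bounds the deviation of the sum (or sample mean).
Var(X̄) = Var(X_i)/n = 167/962 = 0.1736.
Chebyshev: P(|X̄ − 29| ≥ 1.19) ≤ Var(X̄)/(1.19)² = 167/(962·1.19²) = 0.1226.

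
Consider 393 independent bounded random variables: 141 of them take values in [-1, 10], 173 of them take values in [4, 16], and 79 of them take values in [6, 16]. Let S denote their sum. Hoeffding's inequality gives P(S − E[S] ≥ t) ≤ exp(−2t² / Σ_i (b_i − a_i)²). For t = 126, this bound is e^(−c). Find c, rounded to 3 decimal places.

Σ(b_i − a_i)² = 141·11² + 173·12² + 79·10² = 49873.
c = 2t² / 49873 = 2·126² / 49873 = 0.6367.

0.637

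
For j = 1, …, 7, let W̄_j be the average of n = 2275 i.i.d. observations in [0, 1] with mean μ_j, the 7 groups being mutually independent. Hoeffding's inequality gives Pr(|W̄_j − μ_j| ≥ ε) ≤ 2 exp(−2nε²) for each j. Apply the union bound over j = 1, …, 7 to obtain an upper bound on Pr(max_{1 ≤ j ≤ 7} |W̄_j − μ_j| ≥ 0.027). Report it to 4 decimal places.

Per-experiment Hoeffding bound: 2·exp(−2·2275·0.027²) = 2·exp(−3.31695) = 0.072527.
Union bound over 7 events: 7·0.072527 = 0.50769.

0.5077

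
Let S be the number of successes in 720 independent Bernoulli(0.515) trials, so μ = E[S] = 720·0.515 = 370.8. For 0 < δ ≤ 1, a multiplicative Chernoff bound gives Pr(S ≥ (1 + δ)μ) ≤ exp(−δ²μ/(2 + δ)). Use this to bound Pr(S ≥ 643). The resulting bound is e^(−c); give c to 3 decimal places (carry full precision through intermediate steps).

Write 643 = (1 + δ)μ, so δ = 643/370.8 − 1 = 0.7340885…
Then the exponent is δ²μ/(2 + δ) = (643 − μ)² / (μ·(2 + δ)) = 73.084277.

73.084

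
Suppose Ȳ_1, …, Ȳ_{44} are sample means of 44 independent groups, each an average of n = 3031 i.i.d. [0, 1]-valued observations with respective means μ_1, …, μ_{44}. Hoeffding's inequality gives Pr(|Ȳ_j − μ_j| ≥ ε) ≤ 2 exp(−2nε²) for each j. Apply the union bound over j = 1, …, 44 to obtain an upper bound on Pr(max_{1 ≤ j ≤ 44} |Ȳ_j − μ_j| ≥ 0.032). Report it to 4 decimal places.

0.1773

Per-experiment Hoeffding bound: 2·exp(−2·3031·0.032²) = 2·exp(−6.20749) = 0.0040286.
Union bound over 44 events: 44·0.0040286 = 0.17726.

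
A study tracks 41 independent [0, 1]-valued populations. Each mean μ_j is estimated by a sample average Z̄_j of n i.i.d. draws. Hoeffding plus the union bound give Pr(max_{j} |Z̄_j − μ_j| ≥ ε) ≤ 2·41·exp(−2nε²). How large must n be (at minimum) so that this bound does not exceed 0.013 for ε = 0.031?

4553

Need 2·41·exp(−2nε²) ≤ 0.013, i.e. exp(−2nε²) ≤ 0.013/82.
So 2nε² ≥ ln(82/0.013) = 8.749525.
Hence n ≥ 8.749525/(2·0.031²) = 4552.302.
The smallest integer n is 4553.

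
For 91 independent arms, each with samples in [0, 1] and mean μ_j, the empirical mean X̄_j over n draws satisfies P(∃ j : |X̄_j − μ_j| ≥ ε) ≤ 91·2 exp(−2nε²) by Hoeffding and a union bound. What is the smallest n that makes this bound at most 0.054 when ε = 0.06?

1129

Need 2·91·exp(−2nε²) ≤ 0.054, i.e. exp(−2nε²) ≤ 0.054/182.
So 2nε² ≥ ln(182/0.054) = 8.122778.
Hence n ≥ 8.122778/(2·0.06²) = 1128.164.
The smallest integer n is 1129.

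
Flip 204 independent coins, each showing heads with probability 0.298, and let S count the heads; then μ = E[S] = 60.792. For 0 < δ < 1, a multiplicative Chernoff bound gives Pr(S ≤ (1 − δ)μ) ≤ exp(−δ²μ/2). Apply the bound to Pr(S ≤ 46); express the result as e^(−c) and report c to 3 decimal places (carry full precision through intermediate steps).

Write 46 = (1 − δ)μ, so δ = 1 − 46/60.792 = 0.2433215…
Then the exponent is δ²μ/2 = (μ − 46)²/(2μ) = 1.799606.

1.800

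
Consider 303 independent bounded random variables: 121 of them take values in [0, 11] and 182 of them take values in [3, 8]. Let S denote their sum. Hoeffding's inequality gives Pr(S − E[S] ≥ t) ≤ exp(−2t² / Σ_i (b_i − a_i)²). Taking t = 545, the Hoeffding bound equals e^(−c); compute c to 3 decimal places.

Σ(b_i − a_i)² = 121·11² + 182·5² = 19191.
c = 2t² / 19191 = 2·545² / 19191 = 30.9546.

30.955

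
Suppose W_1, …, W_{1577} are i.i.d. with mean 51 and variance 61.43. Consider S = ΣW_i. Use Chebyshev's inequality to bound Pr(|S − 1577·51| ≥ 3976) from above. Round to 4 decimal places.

0.0061

Var(S) = n·Var(W_i) = 1577·61.43 = 96875.11.
Chebyshev: Pr(|S − 1577·51| ≥ 3976) ≤ Var(S)/3976² = 96875.11/15808576 = 0.0061.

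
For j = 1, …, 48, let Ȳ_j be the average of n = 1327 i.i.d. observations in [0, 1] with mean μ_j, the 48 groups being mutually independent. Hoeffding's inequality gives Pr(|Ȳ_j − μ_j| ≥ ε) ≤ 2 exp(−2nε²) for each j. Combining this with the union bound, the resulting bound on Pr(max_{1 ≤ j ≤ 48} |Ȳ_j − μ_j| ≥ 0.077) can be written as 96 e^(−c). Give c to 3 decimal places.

Union bound over the 48 events: Pr(max_{1 ≤ j ≤ 48} |Ȳ_j − μ_j| ≥ 0.077) ≤ 48·2·exp(−2nε²) = 96 exp(−2·1327·0.077²).
So c = 2·1327·0.077² = 15.7356.

15.736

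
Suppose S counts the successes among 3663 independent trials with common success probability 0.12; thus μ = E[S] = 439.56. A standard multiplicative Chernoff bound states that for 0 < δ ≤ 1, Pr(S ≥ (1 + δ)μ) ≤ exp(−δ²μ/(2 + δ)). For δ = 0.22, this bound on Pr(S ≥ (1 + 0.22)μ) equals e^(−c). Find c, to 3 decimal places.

9.583

c = δ²μ/(2 + δ) = 0.22²·439.56/(2 + 0.22) = 9.5832.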